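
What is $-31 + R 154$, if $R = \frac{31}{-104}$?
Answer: $- \frac{3999}{52} \approx -76.904$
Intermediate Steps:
$R = - \frac{31}{104}$ ($R = 31 \left(- \frac{1}{104}\right) = - \frac{31}{104} \approx -0.29808$)
$-31 + R 154 = -31 - \frac{2387}{52} = - \frac{3999}{52}$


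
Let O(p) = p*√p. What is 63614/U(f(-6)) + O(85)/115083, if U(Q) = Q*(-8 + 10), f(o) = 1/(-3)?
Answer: -95421 + 85*√85/115083 ≈ -95421.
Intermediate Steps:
f(o) = -⅓
O(p) = p^(3/2)
U(Q) = 2*Q (U(Q) = Q*2 = 2*Q)
63614/U(f(-6)) + O(85)/115083 = 63614/((2*(-⅓))) + 85^(3/2)/115083 = 63614/(-⅔) + (85*√85)*(1/115083) = 63614*(-3/2) + 85*√85/115083 = -95421 + 85*√85/115083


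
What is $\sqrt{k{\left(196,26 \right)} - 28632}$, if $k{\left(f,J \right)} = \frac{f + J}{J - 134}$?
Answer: $\frac{i \sqrt{1030826}}{6} \approx 169.22 i$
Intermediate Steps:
$k{\left(f,J \right)} = \frac{J + f}{-134 + J}$
$\sqrt{k{\left(196,26 \right)} - 28632} = \sqrt{\frac{26 + 196}{-134 + 26} - 28632} = \sqrt{\frac{1}{-108} \cdot 222 - 28632} = \sqrt{\left(- \frac{1}{108}\right) 222 - 28632} = \sqrt{- \frac{37}{18} - 28632} = \sqrt{- \frac{515413}{18}} = \frac{i \sqrt{1030826}}{6}$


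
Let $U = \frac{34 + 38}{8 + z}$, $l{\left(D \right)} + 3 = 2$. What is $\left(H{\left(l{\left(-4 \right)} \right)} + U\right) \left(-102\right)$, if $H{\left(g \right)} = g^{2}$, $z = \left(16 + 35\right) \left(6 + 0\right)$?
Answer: $- \frac{19686}{157} \approx -125.39$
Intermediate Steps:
$l{\left(D \right)} = -1$ ($l{\left(D \right)} = -3 + 2 = -1$)
$z = 306$ ($z = 51 \cdot 6 = 306$)
$U = \frac{36}{157}$ ($U = \frac{34 + 38}{8 + 306} = \frac{72}{314} = 72 \cdot \frac{1}{314} = \frac{36}{157} \approx 0.2293$)
$\left(H{\left(l{\left(-4 \right)} \right)} + U\right) \left(-102\right) = \left(\left(-1\right)^{2} + \frac{36}{157}\right) \left(-102\right) = \left(1 + \frac{36}{157}\right) \left(-102\right) = \frac{193}{157} \left(-102\right) = - \frac{19686}{157}$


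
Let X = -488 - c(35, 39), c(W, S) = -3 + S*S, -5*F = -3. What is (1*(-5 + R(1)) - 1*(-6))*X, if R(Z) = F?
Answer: -16048/5 ≈ -3209.6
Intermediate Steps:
F = ⅗ (F = -⅕*(-3) = ⅗ ≈ 0.60000)
c(W, S) = -3 + S²
R(Z) = ⅗
X = -2006 (X = -488 - (-3 + 39²) = -488 - (-3 + 1521) = -488 - 1*1518 = -488 - 1518 = -2006)
(1*(-5 + R(1)) - 1*(-6))*X = (1*(-5 + ⅗) - 1*(-6))*(-2006) = (1*(-22/5) + 6)*(-2006) = (-22/5 + 6)*(-2006) = (8/5)*(-2006) = -16048/5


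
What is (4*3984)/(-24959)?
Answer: -15936/24959 ≈ -0.63849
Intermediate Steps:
(4*3984)/(-24959) = 15936*(-1/24959) = -15936/24959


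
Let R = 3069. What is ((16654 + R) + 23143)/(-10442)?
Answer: -21433/5221 ≈ -4.1051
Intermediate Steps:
((16654 + R) + 23143)/(-10442) = ((16654 + 3069) + 23143)/(-10442) = (19723 + 23143)*(-1/10442) = 42866*(-1/10442) = -21433/5221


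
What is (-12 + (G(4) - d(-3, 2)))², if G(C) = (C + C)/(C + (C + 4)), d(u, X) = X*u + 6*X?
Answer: 2704/9 ≈ 300.44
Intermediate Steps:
d(u, X) = 6*X + X*u
G(C) = 2*C/(4 + 2*C) (G(C) = (2*C)/(C + (4 + C)) = (2*C)/(4 + 2*C) = 2*C/(4 + 2*C))
(-12 + (G(4) - d(-3, 2)))² = (-12 + (4/(2 + 4) - 2*(6 - 3)))² = (-12 + (4/6 - 2*3))² = (-12 + (4*(⅙) - 1*6))² = (-12 + (⅔ - 6))² = (-12 - 16/3)² = (-52/3)² = 2704/9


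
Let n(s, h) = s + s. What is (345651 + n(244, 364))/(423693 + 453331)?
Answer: 346139/877024 ≈ 0.39467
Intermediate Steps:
n(s, h) = 2*s
(345651 + n(244, 364))/(423693 + 453331) = (345651 + 2*244)/(423693 + 453331) = (345651 + 488)/877024 = 346139*(1/877024) = 346139/877024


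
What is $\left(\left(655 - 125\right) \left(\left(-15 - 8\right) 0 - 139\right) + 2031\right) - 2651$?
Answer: $-74290$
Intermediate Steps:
$\left(\left(655 - 125\right) \left(\left(-15 - 8\right) 0 - 139\right) + 2031\right) - 2651 = \left(530 \left(\left(-23\right) 0 - 139\right) + 2031\right) - 2651 = \left(530 \left(0 - 139\right) + 2031\right) - 2651 = \left(530 \left(-139\right) + 2031\right) - 2651 = \left(-73670 + 2031\right) - 2651 = -71639 - 2651 = -74290$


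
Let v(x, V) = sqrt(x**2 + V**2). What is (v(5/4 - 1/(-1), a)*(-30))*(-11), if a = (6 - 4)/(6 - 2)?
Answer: 165*sqrt(85)/2 ≈ 760.61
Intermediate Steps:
a = 1/2 (a = 2/4 = 2*(1/4) = 1/2 ≈ 0.50000)
v(x, V) = sqrt(V**2 + x**2)
(v(5/4 - 1/(-1), a)*(-30))*(-11) = (sqrt((1/2)**2 + (5/4 - 1/(-1))**2)*(-30))*(-11) = (sqrt(1/4 + (5*(1/4) - 1*(-1))**2)*(-30))*(-11) = (sqrt(1/4 + (5/4 + 1)**2)*(-30))*(-11) = (sqrt(1/4 + (9/4)**2)*(-30))*(-11) = (sqrt(1/4 + 81/16)*(-30))*(-11) = (sqrt(85/16)*(-30))*(-11) = ((sqrt(85)/4)*(-30))*(-11) = -15*sqrt(85)/2*(-11) = 165*sqrt(85)/2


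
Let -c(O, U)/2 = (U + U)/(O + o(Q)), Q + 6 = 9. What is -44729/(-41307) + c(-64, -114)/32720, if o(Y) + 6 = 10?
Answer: 3658047367/3378912600 ≈ 1.0826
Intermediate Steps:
Q = 3 (Q = -6 + 9 = 3)
o(Y) = 4 (o(Y) = -6 + 10 = 4)
c(O, U) = -4*U/(4 + O) (c(O, U) = -2*(U + U)/(O + 4) = -2*2*U/(4 + O) = -4*U/(4 + O))
-44729/(-41307) + c(-64, -114)/32720 = -44729/(-41307) - 4*(-114)/(4 - 64)/32720 = -44729*(-1/41307) - 4*(-114)/(-60)*(1/32720) = 44729/41307 - 4*(-114)*(-1/60)*(1/32720) = 44729/41307 - 38/5*1/32720 = 44729/41307 - 19/81800 = 3658047367/3378912600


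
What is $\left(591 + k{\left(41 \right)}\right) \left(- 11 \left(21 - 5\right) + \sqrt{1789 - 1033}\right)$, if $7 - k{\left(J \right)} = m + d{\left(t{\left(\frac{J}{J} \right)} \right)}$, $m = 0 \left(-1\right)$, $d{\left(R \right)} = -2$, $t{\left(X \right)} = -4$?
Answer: $-105600 + 3600 \sqrt{21} \approx -89103.0$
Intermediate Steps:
$m = 0$
$k{\left(J \right)} = 9$ ($k{\left(J \right)} = 7 - \left(0 - 2\right) = 7 - -2 = 7 + 2 = 9$)
$\left(591 + k{\left(41 \right)}\right) \left(- 11 \left(21 - 5\right) + \sqrt{1789 - 1033}\right) = \left(591 + 9\right) \left(- 11 \left(21 - 5\right) + \sqrt{1789 - 1033}\right) = 600 \left(\left(-11\right) 16 + \sqrt{756}\right) = 600 \left(-176 + 6 \sqrt{21}\right) = -105600 + 3600 \sqrt{21}$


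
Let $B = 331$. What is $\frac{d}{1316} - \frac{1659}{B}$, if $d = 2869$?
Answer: $- \frac{1233605}{435596} \approx -2.832$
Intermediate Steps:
$\frac{d}{1316} - \frac{1659}{B} = \frac{2869}{1316} - \frac{1659}{331} = - \frac{1233605}{435596}$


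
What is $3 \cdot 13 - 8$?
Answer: $31$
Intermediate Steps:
$3 \cdot 13 - 8 = 39 - 8 = 31$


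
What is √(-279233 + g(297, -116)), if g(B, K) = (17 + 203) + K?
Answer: I*√279129 ≈ 528.33*I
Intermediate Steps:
g(B, K) = 220 + K
√(-279233 + g(297, -116)) = √(-279233 + (220 - 116)) = √(-279233 + 104) = √(-279129) = I*√279129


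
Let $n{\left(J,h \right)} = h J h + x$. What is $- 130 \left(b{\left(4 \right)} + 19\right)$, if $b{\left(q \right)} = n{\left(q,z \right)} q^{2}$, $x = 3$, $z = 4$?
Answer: $-141830$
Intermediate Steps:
$n{\left(J,h \right)} = 3 + J h^{2}$ ($n{\left(J,h \right)} = h J h + 3 = J h h + 3 = J h^{2} + 3 = 3 + J h^{2}$)
$b{\left(q \right)} = q^{2} \left(3 + 16 q\right)$ ($b{\left(q \right)} = \left(3 + q 4^{2}\right) q^{2} = \left(3 + q 16\right) q^{2} = \left(3 + 16 q\right) q^{2} = q^{2} \left(3 + 16 q\right)$)
$- 130 \left(b{\left(4 \right)} + 19\right) = - 130 \left(4^{2} \left(3 + 16 \cdot 4\right) + 19\right) = - 130 \left(16 \left(3 + 64\right) + 19\right) = - 130 \left(16 \cdot 67 + 19\right) = - 130 \left(1072 + 19\right) = \left(-130\right) 1091 = -141830$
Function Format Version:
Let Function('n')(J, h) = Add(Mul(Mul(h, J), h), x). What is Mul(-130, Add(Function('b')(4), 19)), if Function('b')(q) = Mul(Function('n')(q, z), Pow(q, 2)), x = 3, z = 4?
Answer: -141830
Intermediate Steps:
Function('n')(J, h) = Add(3, Mul(J, Pow(h, 2))) (Function('n')(J, h) = Add(Mul(Mul(h, J), h), 3) = Add(Mul(Mul(J, h), h), 3) = Add(Mul(J, Pow(h, 2)), 3) = Add(3, Mul(J, Pow(h, 2))))
Function('b')(q) = Mul(Pow(q, 2), Add(3, Mul(16, q))) (Function('b')(q) = Mul(Add(3, Mul(q, Pow(4, 2))), Pow(q, 2)) = Mul(Add(3, Mul(q, 16)), Pow(q, 2)) = Mul(Add(3, Mul(16, q)), Pow(q, 2)) = Mul(Pow(q, 2), Add(3, Mul(16, q))))
Mul(-130, Add(Function('b')(4), 19)) = Mul(-130, Add(Mul(Pow(4, 2), Add(3, Mul(16, 4))), 19)) = Mul(-130, Add(Mul(16, Add(3, 64)), 19)) = Mul(-130, Add(Mul(16, 67), 19)) = Mul(-130, Add(1072, 19)) = Mul(-130, 1091) = -141830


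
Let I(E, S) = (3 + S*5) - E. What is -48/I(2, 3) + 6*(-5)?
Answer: -33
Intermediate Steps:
I(E, S) = 3 - E + 5*S (I(E, S) = (3 + 5*S) - E = 3 - E + 5*S)
-48/I(2, 3) + 6*(-5) = -48/(3 - 1*2 + 5*3) + 6*(-5) = -48/(3 - 2 + 15) - 30 = -48/16 - 30 = -6*1/2 - 30 = -3 - 30 = -33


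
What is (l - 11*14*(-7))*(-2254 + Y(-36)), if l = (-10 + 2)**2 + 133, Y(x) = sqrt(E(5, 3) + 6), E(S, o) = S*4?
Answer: -2873850 + 1275*sqrt(26) ≈ -2.8673e+6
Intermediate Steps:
E(S, o) = 4*S
Y(x) = sqrt(26) (Y(x) = sqrt(4*5 + 6) = sqrt(20 + 6) = sqrt(26))
l = 197 (l = (-8)**2 + 133 = 64 + 133 = 197)
(l - 11*14*(-7))*(-2254 + Y(-36)) = (197 - 11*14*(-7))*(-2254 + sqrt(26)) = (197 - 154*(-7))*(-2254 + sqrt(26)) = (197 + 1078)*(-2254 + sqrt(26)) = 1275*(-2254 + sqrt(26)) = -2873850 + 1275*sqrt(26)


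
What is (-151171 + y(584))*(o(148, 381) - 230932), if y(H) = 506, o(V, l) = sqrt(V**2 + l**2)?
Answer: 34793369780 - 150665*sqrt(167065) ≈ 3.4732e+10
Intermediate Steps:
(-151171 + y(584))*(o(148, 381) - 230932) = (-151171 + 506)*(sqrt(148**2 + 381**2) - 230932) = -150665*(sqrt(21904 + 145161) - 230932) = -150665*(sqrt(167065) - 230932) = -150665*(-230932 + sqrt(167065)) = 34793369780 - 150665*sqrt(167065)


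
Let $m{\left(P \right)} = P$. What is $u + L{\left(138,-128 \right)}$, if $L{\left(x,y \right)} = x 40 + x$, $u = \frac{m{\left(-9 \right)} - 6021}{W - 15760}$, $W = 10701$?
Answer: $\frac{28629852}{5059} \approx 5659.2$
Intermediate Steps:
$u = \frac{6030}{5059}$ ($u = \frac{-9 - 6021}{10701 - 15760} = - \frac{6030}{-5059} = \left(-6030\right) \left(- \frac{1}{5059}\right) = \frac{6030}{5059} \approx 1.1919$)
$L{\left(x,y \right)} = 41 x$ ($L{\left(x,y \right)} = 40 x + x = 41 x$)
$u + L{\left(138,-128 \right)} = \frac{6030}{5059} + 41 \cdot 138 = \frac{6030}{5059} + 5658 = \frac{28629852}{5059}$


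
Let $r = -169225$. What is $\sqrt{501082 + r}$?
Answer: $9 \sqrt{4097} \approx 576.07$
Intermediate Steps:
$\sqrt{501082 + r} = \sqrt{501082 - 169225} = \sqrt{331857} = 9 \sqrt{4097}$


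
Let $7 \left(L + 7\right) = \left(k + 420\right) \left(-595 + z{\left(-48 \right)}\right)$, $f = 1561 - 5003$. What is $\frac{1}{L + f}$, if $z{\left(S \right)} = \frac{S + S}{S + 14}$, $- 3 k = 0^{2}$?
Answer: $- \frac{17}{662653} \approx -2.5654 \cdot 10^{-5}$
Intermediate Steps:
$k = 0$ ($k = - \frac{0^{2}}{3} = \left(- \frac{1}{3}\right) 0 = 0$)
$z{\left(S \right)} = \frac{2 S}{14 + S}$
$f = -3442$ ($f = 1561 - 5003 = -3442$)
$L = - \frac{604139}{17}$ ($L = -7 + \frac{\left(0 + 420\right) \left(-595 + 2 \left(-48\right) \frac{1}{14 - 48}\right)}{7} = -7 + \frac{420 \left(-595 + 2 \left(-48\right) \frac{1}{-34}\right)}{7} = -7 + \frac{420 \left(-595 + 2 \left(-48\right) \left(- \frac{1}{34}\right)\right)}{7} = -7 + \frac{420 \left(-595 + \frac{48}{17}\right)}{7} = -7 + \frac{420 \left(- \frac{10067}{17}\right)}{7} = -7 + \frac{1}{7} \left(- \frac{4228140}{17}\right) = -7 - \frac{604020}{17} = - \frac{604139}{17} \approx -35538.0$)
$\frac{1}{L + f} = \frac{1}{- \frac{604139}{17} - 3442} = \frac{1}{- \frac{662653}{17}} = - \frac{17}{662653}$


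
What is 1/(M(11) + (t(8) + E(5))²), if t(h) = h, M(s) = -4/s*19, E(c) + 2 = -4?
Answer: -11/32 ≈ -0.34375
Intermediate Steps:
E(c) = -6 (E(c) = -2 - 4 = -6)
M(s) = -76/s
1/(M(11) + (t(8) + E(5))²) = 1/(-76/11 + (8 - 6)²) = 1/(-76*1/11 + 2²) = 1/(-76/11 + 4) = 1/(-32/11) = -11/32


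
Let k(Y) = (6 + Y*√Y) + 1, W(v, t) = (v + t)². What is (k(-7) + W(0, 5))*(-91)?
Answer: -2912 + 637*I*√7 ≈ -2912.0 + 1685.3*I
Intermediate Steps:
W(v, t) = (t + v)²
k(Y) = 7 + Y^(3/2) (k(Y) = (6 + Y^(3/2)) + 1 = 7 + Y^(3/2))
(k(-7) + W(0, 5))*(-91) = ((7 + (-7)^(3/2)) + (5 + 0)²)*(-91) = ((7 - 7*I*√7) + 5²)*(-91) = ((7 - 7*I*√7) + 25)*(-91) = (32 - 7*I*√7)*(-91) = -2912 + 637*I*√7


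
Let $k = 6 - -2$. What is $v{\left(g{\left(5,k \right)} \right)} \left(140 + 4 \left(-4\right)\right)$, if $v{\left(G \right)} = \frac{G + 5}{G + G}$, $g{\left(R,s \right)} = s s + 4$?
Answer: $\frac{2263}{34} \approx 66.559$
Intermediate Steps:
$k = 8$ ($k = 6 + 2 = 8$)
$g{\left(R,s \right)} = 4 + s^{2}$ ($g{\left(R,s \right)} = s^{2} + 4 = 4 + s^{2}$)
$v{\left(G \right)} = \frac{5 + G}{2 G}$
$v{\left(g{\left(5,k \right)} \right)} \left(140 + 4 \left(-4\right)\right) = \frac{5 + \left(4 + 8^{2}\right)}{2 \left(4 + 8^{2}\right)} \left(140 + 4 \left(-4\right)\right) = \frac{5 + \left(4 + 64\right)}{2 \left(4 + 64\right)} \left(140 - 16\right) = \frac{5 + 68}{2 \cdot 68} \cdot 124 = \frac{1}{2} \cdot \frac{1}{68} \cdot 73 \cdot 124 = \frac{73}{136} \cdot 124 = \frac{2263}{34}$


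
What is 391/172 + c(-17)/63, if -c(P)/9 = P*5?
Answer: 17357/1204 ≈ 14.416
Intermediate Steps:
c(P) = -45*P (c(P) = -9*P*5 = -45*P)
391/172 + c(-17)/63 = 391/172 - 45*(-17)/63 = 391*(1/172) + 765*(1/63) = 391/172 + 85/7 = 17357/1204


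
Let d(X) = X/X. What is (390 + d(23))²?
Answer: 152881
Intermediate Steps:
d(X) = 1
(390 + d(23))² = (390 + 1)² = 391² = 152881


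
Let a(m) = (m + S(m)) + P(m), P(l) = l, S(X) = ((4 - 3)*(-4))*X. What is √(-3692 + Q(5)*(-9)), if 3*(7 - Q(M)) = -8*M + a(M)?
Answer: I*√3905 ≈ 62.49*I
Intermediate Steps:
S(X) = -4*X (S(X) = (1*(-4))*X = -4*X)
a(m) = -2*m (a(m) = (m - 4*m) + m = -3*m + m = -2*m)
Q(M) = 7 + 10*M/3 (Q(M) = 7 - (-8*M - 2*M)/3 = 7 - (-10)*M/3 = 7 + 10*M/3)
√(-3692 + Q(5)*(-9)) = √(-3692 + (7 + (10/3)*5)*(-9)) = √(-3692 + (7 + 50/3)*(-9)) = √(-3692 + (71/3)*(-9)) = √(-3692 - 213) = √(-3905) = I*√3905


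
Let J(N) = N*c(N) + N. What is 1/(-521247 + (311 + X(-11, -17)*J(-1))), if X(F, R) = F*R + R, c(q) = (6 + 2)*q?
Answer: -1/519746 ≈ -1.9240e-6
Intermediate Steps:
c(q) = 8*q
X(F, R) = R + F*R
J(N) = N + 8*N² (J(N) = N*(8*N) + N = 8*N² + N = N + 8*N²)
1/(-521247 + (311 + X(-11, -17)*J(-1))) = 1/(-521247 + (311 + (-17*(1 - 11))*(-(1 + 8*(-1))))) = 1/(-521247 + (311 + (-17*(-10))*(-(1 - 8)))) = 1/(-521247 + (311 + 170*(-1*(-7)))) = 1/(-521247 + (311 + 170*7)) = 1/(-521247 + (311 + 1190)) = 1/(-521247 + 1501) = 1/(-519746) = -1/519746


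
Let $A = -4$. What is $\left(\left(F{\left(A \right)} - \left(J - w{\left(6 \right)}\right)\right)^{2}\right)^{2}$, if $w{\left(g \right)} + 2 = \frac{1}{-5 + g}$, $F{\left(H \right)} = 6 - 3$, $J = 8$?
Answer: $1296$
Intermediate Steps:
$F{\left(H \right)} = 3$
$w{\left(g \right)} = -2 + \frac{1}{-5 + g}$
$\left(\left(F{\left(A \right)} - \left(J - w{\left(6 \right)}\right)\right)^{2}\right)^{2} = \left(\left(3 - \left(8 - \frac{11 - 12}{-5 + 6}\right)\right)^{2}\right)^{2} = \left(\left(3 - \left(8 - \frac{11 - 12}{1}\right)\right)^{2}\right)^{2} = \left(\left(3 + \left(1 \left(-1\right) - 8\right)\right)^{2}\right)^{2} = \left(\left(3 - 9\right)^{2}\right)^{2} = \left(\left(-6\right)^{2}\right)^{2} = 36^{2} = 1296$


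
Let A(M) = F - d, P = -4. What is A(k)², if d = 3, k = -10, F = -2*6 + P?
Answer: 361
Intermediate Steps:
F = -16 (F = -2*6 - 4 = -12 - 4 = -16)
A(M) = -19 (A(M) = -16 - 1*3 = -16 - 3 = -19)
A(k)² = (-19)² = 361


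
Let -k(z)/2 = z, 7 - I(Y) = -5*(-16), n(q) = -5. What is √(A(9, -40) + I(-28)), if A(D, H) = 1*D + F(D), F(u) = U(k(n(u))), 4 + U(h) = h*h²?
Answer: 2*√233 ≈ 30.529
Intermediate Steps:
I(Y) = -73 (I(Y) = 7 - (-5)*(-16) = 7 - 1*80 = 7 - 80 = -73)
k(z) = -2*z
U(h) = -4 + h³ (U(h) = -4 + h*h² = -4 + h³)
F(u) = 996 (F(u) = -4 + (-2*(-5))³ = -4 + 10³ = -4 + 1000 = 996)
A(D, H) = 996 + D (A(D, H) = 1*D + 996 = D + 996 = 996 + D)
√(A(9, -40) + I(-28)) = √((996 + 9) - 73) = √(1005 - 73) = √932 = 2*√233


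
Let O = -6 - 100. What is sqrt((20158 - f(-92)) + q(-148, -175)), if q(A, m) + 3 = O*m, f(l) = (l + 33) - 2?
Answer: sqrt(38766) ≈ 196.89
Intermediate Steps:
f(l) = 31 + l (f(l) = (33 + l) - 2 = 31 + l)
O = -106
q(A, m) = -3 - 106*m
sqrt((20158 - f(-92)) + q(-148, -175)) = sqrt((20158 - (31 - 92)) + (-3 - 106*(-175))) = sqrt((20158 - 1*(-61)) + (-3 + 18550)) = sqrt((20158 + 61) + 18547) = sqrt(20219 + 18547) = sqrt(38766)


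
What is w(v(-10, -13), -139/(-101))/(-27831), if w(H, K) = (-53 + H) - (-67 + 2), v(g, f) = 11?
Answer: -23/27831 ≈ -0.00082642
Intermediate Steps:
w(H, K) = 12 + H (w(H, K) = (-53 + H) - 1*(-65) = (-53 + H) + 65 = 12 + H)
w(v(-10, -13), -139/(-101))/(-27831) = (12 + 11)/(-27831) = 23*(-1/27831) = -23/27831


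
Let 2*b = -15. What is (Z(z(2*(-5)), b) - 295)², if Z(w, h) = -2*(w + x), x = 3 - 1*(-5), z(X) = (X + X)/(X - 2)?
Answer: 889249/9 ≈ 98806.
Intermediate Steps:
z(X) = 2*X/(-2 + X) (z(X) = (2*X)/(-2 + X) = 2*X/(-2 + X))
x = 8 (x = 3 + 5 = 8)
b = -15/2 (b = (½)*(-15) = -15/2 ≈ -7.5000)
Z(w, h) = -16 - 2*w (Z(w, h) = -2*(w + 8) = -2*(8 + w) = -16 - 2*w)
(Z(z(2*(-5)), b) - 295)² = ((-16 - 4*2*(-5)/(-2 + 2*(-5))) - 295)² = ((-16 - 4*(-10)/(-2 - 10)) - 295)² = ((-16 - 4*(-10)/(-12)) - 295)² = ((-16 - 4*(-10)*(-1)/12) - 295)² = ((-16 - 2*5/3) - 295)² = ((-16 - 10/3) - 295)² = (-58/3 - 295)² = (-943/3)² = 889249/9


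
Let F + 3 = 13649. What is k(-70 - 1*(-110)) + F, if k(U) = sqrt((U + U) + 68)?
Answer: 13646 + 2*sqrt(37) ≈ 13658.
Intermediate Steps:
F = 13646 (F = -3 + 13649 = 13646)
k(U) = sqrt(68 + 2*U) (k(U) = sqrt(2*U + 68) = sqrt(68 + 2*U))
k(-70 - 1*(-110)) + F = sqrt(68 + 2*(-70 - 1*(-110))) + 13646 = sqrt(68 + 2*(-70 + 110)) + 13646 = sqrt(68 + 2*40) + 13646 = sqrt(68 + 80) + 13646 = sqrt(148) + 13646 = 2*sqrt(37) + 13646 = 13646 + 2*sqrt(37)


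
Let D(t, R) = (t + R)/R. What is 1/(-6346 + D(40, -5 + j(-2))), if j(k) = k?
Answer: -7/44455 ≈ -0.00015746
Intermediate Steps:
D(t, R) = (R + t)/R
1/(-6346 + D(40, -5 + j(-2))) = 1/(-6346 + ((-5 - 2) + 40)/(-5 - 2)) = 1/(-6346 + (-7 + 40)/(-7)) = 1/(-6346 - ⅐*33) = 1/(-6346 - 33/7) = 1/(-44455/7) = -7/44455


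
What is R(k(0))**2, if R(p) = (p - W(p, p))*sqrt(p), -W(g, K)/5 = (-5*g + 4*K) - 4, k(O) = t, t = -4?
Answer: -64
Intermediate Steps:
k(O) = -4
W(g, K) = 20 - 20*K + 25*g (W(g, K) = -5*((-5*g + 4*K) - 4) = -5*(-4 - 5*g + 4*K) = 20 - 20*K + 25*g)
R(p) = sqrt(p)*(-20 - 4*p) (R(p) = (p - (20 - 20*p + 25*p))*sqrt(p) = (p - (20 + 5*p))*sqrt(p) = (p + (-20 - 5*p))*sqrt(p) = (-20 - 4*p)*sqrt(p) = sqrt(p)*(-20 - 4*p))
R(k(0))**2 = (4*sqrt(-4)*(-5 - 1*(-4)))**2 = (4*(2*I)*(-5 + 4))**2 = (4*(2*I)*(-1))**2 = (-8*I)**2 = -64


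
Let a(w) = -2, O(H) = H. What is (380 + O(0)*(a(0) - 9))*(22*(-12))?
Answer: -100320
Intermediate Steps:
(380 + O(0)*(a(0) - 9))*(22*(-12)) = (380 + 0*(-2 - 9))*(22*(-12)) = (380 + 0*(-11))*(-264) = (380 + 0)*(-264) = 380*(-264) = -100320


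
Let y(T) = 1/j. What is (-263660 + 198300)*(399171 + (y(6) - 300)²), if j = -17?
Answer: -9240637323200/289 ≈ -3.1975e+10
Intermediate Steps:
y(T) = -1/17 (y(T) = 1/(-17) = -1/17)
(-263660 + 198300)*(399171 + (y(6) - 300)²) = (-263660 + 198300)*(399171 + (-1/17 - 300)²) = -65360*(399171 + (-5101/17)²) = -65360*(399171 + 26020201/289) = -65360*141380620/289 = -9240637323200/289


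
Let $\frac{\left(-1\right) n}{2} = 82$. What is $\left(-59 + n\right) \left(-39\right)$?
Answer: $8697$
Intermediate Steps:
$n = -164$ ($n = \left(-2\right) 82 = -164$)
$\left(-59 + n\right) \left(-39\right) = \left(-59 - 164\right) \left(-39\right) = \left(-223\right) \left(-39\right) = 8697$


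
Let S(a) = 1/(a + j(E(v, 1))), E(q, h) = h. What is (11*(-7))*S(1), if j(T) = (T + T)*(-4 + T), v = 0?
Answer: 77/5 ≈ 15.400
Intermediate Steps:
j(T) = 2*T*(-4 + T) (j(T) = (2*T)*(-4 + T) = 2*T*(-4 + T))
S(a) = 1/(-6 + a) (S(a) = 1/(a + 2*1*(-4 + 1)) = 1/(a + 2*1*(-3)) = 1/(a - 6) = 1/(-6 + a))
(11*(-7))*S(1) = (11*(-7))/(-6 + 1) = -77/(-5) = -77*(-⅕) = 77/5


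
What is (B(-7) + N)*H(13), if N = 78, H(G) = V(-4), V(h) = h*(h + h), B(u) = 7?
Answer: 2720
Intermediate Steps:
V(h) = 2*h² (V(h) = h*(2*h) = 2*h²)
H(G) = 32 (H(G) = 2*(-4)² = 2*16 = 32)
(B(-7) + N)*H(13) = (7 + 78)*32 = 85*32 = 2720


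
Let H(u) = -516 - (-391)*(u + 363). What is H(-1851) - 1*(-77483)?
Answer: -504841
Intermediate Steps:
H(u) = 141417 + 391*u (H(u) = -516 - (-391)*(363 + u) = -516 - (-141933 - 391*u) = -516 + (141933 + 391*u) = 141417 + 391*u)
H(-1851) - 1*(-77483) = (141417 + 391*(-1851)) - 1*(-77483) = (141417 - 723741) + 77483 = -582324 + 77483 = -504841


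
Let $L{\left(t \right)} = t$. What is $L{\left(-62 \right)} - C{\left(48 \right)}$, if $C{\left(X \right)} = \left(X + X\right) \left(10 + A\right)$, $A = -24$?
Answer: $1282$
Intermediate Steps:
$C{\left(X \right)} = - 28 X$ ($C{\left(X \right)} = \left(X + X\right) \left(10 - 24\right) = 2 X \left(-14\right) = - 28 X$)
$L{\left(-62 \right)} - C{\left(48 \right)} = -62 - \left(-28\right) 48 = -62 - -1344 = -62 + 1344 = 1282$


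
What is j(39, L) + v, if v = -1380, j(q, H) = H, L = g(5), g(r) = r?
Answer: -1375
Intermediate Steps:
L = 5
j(39, L) + v = 5 - 1380 = -1375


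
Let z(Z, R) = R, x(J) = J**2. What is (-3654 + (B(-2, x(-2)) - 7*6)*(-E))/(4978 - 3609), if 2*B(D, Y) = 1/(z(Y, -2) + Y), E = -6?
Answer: -7809/2738 ≈ -2.8521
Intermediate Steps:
B(D, Y) = 1/(2*(-2 + Y))
(-3654 + (B(-2, x(-2)) - 7*6)*(-E))/(4978 - 3609) = (-3654 + (1/(2*(-2 + (-2)**2)) - 7*6)*(-1*(-6)))/(4978 - 3609) = (-3654 + (1/(2*(-2 + 4)) - 42)*6)/1369 = (-3654 + ((1/2)/2 - 42)*6)*(1/1369) = (-3654 + ((1/2)*(1/2) - 42)*6)*(1/1369) = (-3654 + (1/4 - 42)*6)*(1/1369) = (-3654 - 167/4*6)*(1/1369) = (-3654 - 501/2)*(1/1369) = -7809/2*1/1369 = -7809/2738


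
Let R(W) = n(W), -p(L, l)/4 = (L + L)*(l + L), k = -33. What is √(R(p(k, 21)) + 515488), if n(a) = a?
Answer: 8*√8005 ≈ 715.77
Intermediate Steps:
p(L, l) = -8*L*(L + l) (p(L, l) = -4*(L + L)*(l + L) = -4*2*L*(L + l) = -8*L*(L + l))
R(W) = W
√(R(p(k, 21)) + 515488) = √(-8*(-33)*(-33 + 21) + 515488) = √(-8*(-33)*(-12) + 515488) = √(-3168 + 515488) = √512320 = 8*√8005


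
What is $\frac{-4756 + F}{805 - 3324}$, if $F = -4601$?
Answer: $\frac{9357}{2519} \approx 3.7146$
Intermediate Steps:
$\frac{-4756 + F}{805 - 3324} = \frac{-4756 - 4601}{805 - 3324} = - \frac{9357}{-2519} = \left(-9357\right) \left(- \frac{1}{2519}\right) = \frac{9357}{2519}$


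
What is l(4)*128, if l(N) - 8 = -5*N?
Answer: -1536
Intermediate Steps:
l(N) = 8 - 5*N
l(4)*128 = (8 - 5*4)*128 = (8 - 20)*128 = -12*128 = -1536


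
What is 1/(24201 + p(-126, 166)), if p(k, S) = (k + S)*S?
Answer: 1/30841 ≈ 3.2424e-5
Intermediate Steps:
p(k, S) = S*(S + k) (p(k, S) = (S + k)*S = S*(S + k))
1/(24201 + p(-126, 166)) = 1/(24201 + 166*(166 - 126)) = 1/(24201 + 166*40) = 1/(24201 + 6640) = 1/30841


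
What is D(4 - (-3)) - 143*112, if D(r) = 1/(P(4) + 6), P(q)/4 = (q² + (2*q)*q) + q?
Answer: -3427423/214 ≈ -16016.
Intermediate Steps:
P(q) = 4*q + 12*q² (P(q) = 4*((q² + (2*q)*q) + q) = 4*((q² + 2*q²) + q) = 4*(3*q² + q) = 4*(q + 3*q²) = 4*q + 12*q²)
D(r) = 1/214 (D(r) = 1/(4*4*(1 + 3*4) + 6) = 1/(4*4*(1 + 12) + 6) = 1/(4*4*13 + 6) = 1/(208 + 6) = 1/214)
D(4 - (-3)) - 143*112 = 1/214 - 143*112 = 1/214 - 16016 = -3427423/214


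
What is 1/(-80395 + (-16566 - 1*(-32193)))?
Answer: -1/64768 ≈ -1.5440e-5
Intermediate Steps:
1/(-80395 + (-16566 - 1*(-32193))) = 1/(-80395 + (-16566 + 32193)) = 1/(-80395 + 15627) = 1/(-64768) = -1/64768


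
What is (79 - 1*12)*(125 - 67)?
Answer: 3886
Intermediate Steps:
(79 - 1*12)*(125 - 67) = (79 - 12)*58 = 67*58 = 3886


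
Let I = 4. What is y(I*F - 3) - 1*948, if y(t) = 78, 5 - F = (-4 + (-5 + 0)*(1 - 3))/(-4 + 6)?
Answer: -870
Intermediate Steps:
F = 2 (F = 5 - (-4 + (-5 + 0)*(1 - 3))/(-4 + 6) = 5 - (-4 - 5*(-2))/2 = 5 - (-4 + 10)/2 = 5 - 6/2 = 5 - 1*3 = 5 - 3 = 2)
y(I*F - 3) - 1*948 = 78 - 1*948 = 78 - 948 = -870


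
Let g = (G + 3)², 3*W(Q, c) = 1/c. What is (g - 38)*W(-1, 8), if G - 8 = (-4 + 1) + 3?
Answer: 83/24 ≈ 3.4583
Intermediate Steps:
G = 8 (G = 8 + ((-4 + 1) + 3) = 8 + (-3 + 3) = 8 + 0 = 8)
W(Q, c) = 1/(3*c)
g = 121 (g = (8 + 3)² = 11² = 121)
(g - 38)*W(-1, 8) = (121 - 38)*((⅓)/8) = 83*((⅓)*(⅛)) = 83*(1/24) = 83/24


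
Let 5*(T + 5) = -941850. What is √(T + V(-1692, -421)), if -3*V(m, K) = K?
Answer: 4*I*√105882/3 ≈ 433.86*I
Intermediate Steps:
T = -188375 (T = -5 + (⅕)*(-941850) = -5 - 188370 = -188375)
V(m, K) = -K/3
√(T + V(-1692, -421)) = √(-188375 - ⅓*(-421)) = √(-188375 + 421/3) = √(-564704/3) = 4*I*√105882/3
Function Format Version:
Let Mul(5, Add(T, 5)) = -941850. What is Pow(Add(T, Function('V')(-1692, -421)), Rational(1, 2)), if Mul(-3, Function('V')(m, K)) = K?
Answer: Mul(Rational(4, 3), I, Pow(105882, Rational(1, 2))) ≈ Mul(433.86, I)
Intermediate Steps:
T = -188375 (T = Add(-5, Mul(Rational(1, 5), -941850)) = Add(-5, -188370) = -188375)
Function('V')(m, K) = Mul(Rational(-1, 3), K)
Pow(Add(T, Function('V')(-1692, -421)), Rational(1, 2)) = Pow(Add(-188375, Mul(Rational(-1, 3), -421)), Rational(1, 2)) = Pow(Add(-188375, Rational(421, 3)), Rational(1, 2)) = Pow(Rational(-564704, 3), Rational(1, 2)) = Mul(Rational(4, 3), I, Pow(105882, Rational(1, 2)))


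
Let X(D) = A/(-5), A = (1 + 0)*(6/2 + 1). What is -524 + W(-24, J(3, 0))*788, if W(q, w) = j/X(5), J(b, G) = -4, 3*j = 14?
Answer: -15362/3 ≈ -5120.7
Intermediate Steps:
j = 14/3 (j = (1/3)*14 = 14/3 ≈ 4.6667)
A = 4 (A = 1*(6*(1/2) + 1) = 1*(3 + 1) = 1*4 = 4)
X(D) = -4/5 (X(D) = 4/(-5) = 4*(-1/5) = -4/5)
W(q, w) = -35/6 (W(q, w) = 14/(3*(-4/5)) = (14/3)*(-5/4) = -35/6)
-524 + W(-24, J(3, 0))*788 = -524 - 35/6*788 = -524 - 13790/3 = -15362/3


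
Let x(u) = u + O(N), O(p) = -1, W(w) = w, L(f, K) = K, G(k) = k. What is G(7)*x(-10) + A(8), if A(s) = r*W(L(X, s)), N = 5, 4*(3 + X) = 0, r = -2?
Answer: -93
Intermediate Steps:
X = -3 (X = -3 + (1/4)*0 = -3 + 0 = -3)
A(s) = -2*s
x(u) = -1 + u (x(u) = u - 1 = -1 + u)
G(7)*x(-10) + A(8) = 7*(-1 - 10) - 2*8 = 7*(-11) - 16 = -77 - 16 = -93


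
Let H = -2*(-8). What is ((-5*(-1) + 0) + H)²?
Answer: 441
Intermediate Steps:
H = 16
((-5*(-1) + 0) + H)² = ((-5*(-1) + 0) + 16)² = ((5 + 0) + 16)² = (5 + 16)² = 21² = 441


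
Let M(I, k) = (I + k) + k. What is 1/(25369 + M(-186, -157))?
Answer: 1/24869 ≈ 4.0211e-5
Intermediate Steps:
M(I, k) = I + 2*k
1/(25369 + M(-186, -157)) = 1/(25369 + (-186 + 2*(-157))) = 1/(25369 + (-186 - 314)) = 1/(25369 - 500) = 1/24869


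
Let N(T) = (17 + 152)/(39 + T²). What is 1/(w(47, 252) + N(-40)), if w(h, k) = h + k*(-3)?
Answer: -1639/1161882 ≈ -0.0014106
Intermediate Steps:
w(h, k) = h - 3*k
N(T) = 169/(39 + T²)
1/(w(47, 252) + N(-40)) = 1/((47 - 3*252) + 169/(39 + (-40)²)) = 1/((47 - 756) + 169/(39 + 1600)) = 1/(-709 + 169/1639) = 1/(-1161882/1639) = -1639/1161882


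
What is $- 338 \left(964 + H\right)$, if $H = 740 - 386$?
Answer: $-445484$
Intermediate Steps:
$H = 354$ ($H = 740 - 386 = 354$)
$- 338 \left(964 + H\right) = - 338 \left(964 + 354\right) = \left(-338\right) 1318 = -445484$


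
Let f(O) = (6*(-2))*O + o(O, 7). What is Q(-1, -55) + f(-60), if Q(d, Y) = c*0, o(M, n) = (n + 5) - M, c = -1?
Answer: 792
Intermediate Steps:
o(M, n) = 5 + n - M (o(M, n) = (5 + n) - M = 5 + n - M)
Q(d, Y) = 0 (Q(d, Y) = -1*0 = 0)
f(O) = 12 - 13*O (f(O) = (6*(-2))*O + (5 + 7 - O) = -12*O + (12 - O) = 12 - 13*O)
Q(-1, -55) + f(-60) = 0 + (12 - 13*(-60)) = 0 + (12 + 780) = 0 + 792 = 792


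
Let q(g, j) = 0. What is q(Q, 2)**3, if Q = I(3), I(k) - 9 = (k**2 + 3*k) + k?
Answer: 0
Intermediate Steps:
I(k) = 9 + k**2 + 4*k (I(k) = 9 + ((k**2 + 3*k) + k) = 9 + (k**2 + 4*k) = 9 + k**2 + 4*k)
Q = 30 (Q = 9 + 3**2 + 4*3 = 9 + 9 + 12 = 30)
q(Q, 2)**3 = 0**3 = 0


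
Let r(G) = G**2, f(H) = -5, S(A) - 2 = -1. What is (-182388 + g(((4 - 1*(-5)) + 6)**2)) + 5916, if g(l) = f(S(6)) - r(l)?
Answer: -227102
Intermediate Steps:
S(A) = 1 (S(A) = 2 - 1 = 1)
g(l) = -5 - l**2
(-182388 + g(((4 - 1*(-5)) + 6)**2)) + 5916 = (-182388 + (-5 - (((4 - 1*(-5)) + 6)**2)**2)) + 5916 = (-182388 + (-5 - (((4 + 5) + 6)**2)**2)) + 5916 = (-182388 + (-5 - ((9 + 6)**2)**2)) + 5916 = (-182388 + (-5 - (15**2)**2)) + 5916 = (-182388 + (-5 - 1*225**2)) + 5916 = (-182388 + (-5 - 1*50625)) + 5916 = (-182388 + (-5 - 50625)) + 5916 = (-182388 - 50630) + 5916 = -233018 + 5916 = -227102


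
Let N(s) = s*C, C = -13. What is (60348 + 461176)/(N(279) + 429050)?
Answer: 521524/425423 ≈ 1.2259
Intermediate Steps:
N(s) = -13*s (N(s) = s*(-13) = -13*s)
(60348 + 461176)/(N(279) + 429050) = (60348 + 461176)/(-13*279 + 429050) = 521524/(-3627 + 429050) = 521524/425423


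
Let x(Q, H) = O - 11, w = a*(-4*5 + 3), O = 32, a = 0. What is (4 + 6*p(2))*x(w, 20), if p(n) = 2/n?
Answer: 210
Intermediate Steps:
w = 0 (w = 0*(-4*5 + 3) = 0*(-20 + 3) = 0*(-17) = 0)
x(Q, H) = 21 (x(Q, H) = 32 - 11 = 21)
(4 + 6*p(2))*x(w, 20) = (4 + 6*(2/2))*21 = (4 + 6*(2*(½)))*21 = (4 + 6*1)*21 = (4 + 6)*21 = 10*21 = 210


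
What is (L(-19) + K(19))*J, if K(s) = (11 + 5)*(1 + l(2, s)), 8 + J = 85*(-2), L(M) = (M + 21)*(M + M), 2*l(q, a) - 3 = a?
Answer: -20648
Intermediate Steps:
l(q, a) = 3/2 + a/2
L(M) = 2*M*(21 + M) (L(M) = (21 + M)*(2*M) = 2*M*(21 + M))
J = -178 (J = -8 + 85*(-2) = -8 - 170 = -178)
K(s) = 40 + 8*s (K(s) = (11 + 5)*(1 + (3/2 + s/2)) = 16*(5/2 + s/2) = 40 + 8*s)
(L(-19) + K(19))*J = (2*(-19)*(21 - 19) + (40 + 8*19))*(-178) = (2*(-19)*2 + (40 + 152))*(-178) = (-76 + 192)*(-178) = 116*(-178) = -20648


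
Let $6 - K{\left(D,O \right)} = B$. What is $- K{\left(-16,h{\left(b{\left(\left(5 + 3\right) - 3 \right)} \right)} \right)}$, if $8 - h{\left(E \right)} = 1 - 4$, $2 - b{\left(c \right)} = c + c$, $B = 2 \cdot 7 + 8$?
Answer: $16$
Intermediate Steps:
$B = 22$ ($B = 14 + 8 = 22$)
$b{\left(c \right)} = 2 - 2 c$ ($b{\left(c \right)} = 2 - \left(c + c\right) = 2 - 2 c$)
$h{\left(E \right)} = 11$ ($h{\left(E \right)} = 8 - \left(1 - 4\right) = 8 - -3 = 8 + 3 = 11$)
$K{\left(D,O \right)} = -16$ ($K{\left(D,O \right)} = 6 - 22 = -16$)
$- K{\left(-16,h{\left(b{\left(\left(5 + 3\right) - 3 \right)} \right)} \right)} = \left(-1\right) \left(-16\right) = 16$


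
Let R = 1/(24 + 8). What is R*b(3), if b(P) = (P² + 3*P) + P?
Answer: 21/32 ≈ 0.65625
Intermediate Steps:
b(P) = P² + 4*P
R = 1/32 ≈ 0.031250
R*b(3) = (3*(4 + 3))/32 = (3*7)/32 = (1/32)*21 = 21/32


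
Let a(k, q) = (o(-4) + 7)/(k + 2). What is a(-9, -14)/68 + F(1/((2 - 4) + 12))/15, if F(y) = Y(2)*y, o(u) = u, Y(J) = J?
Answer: 251/35700 ≈ 0.0070308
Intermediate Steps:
a(k, q) = 3/(2 + k) (a(k, q) = (-4 + 7)/(k + 2) = 3/(2 + k))
F(y) = 2*y
a(-9, -14)/68 + F(1/((2 - 4) + 12))/15 = (3/(2 - 9))/68 + (2/((2 - 4) + 12))/15 = (3/(-7))*(1/68) + (2/(-2 + 12))*(1/15) = (3*(-⅐))*(1/68) + (2/10)*(1/15) = -3/7*1/68 + (2*(⅒))*(1/15) = -3/476 + (⅕)*(1/15) = -3/476 + 1/75 = 251/35700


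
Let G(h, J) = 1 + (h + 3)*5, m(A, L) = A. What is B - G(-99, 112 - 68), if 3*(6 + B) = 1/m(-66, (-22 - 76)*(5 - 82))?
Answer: 93653/198 ≈ 473.00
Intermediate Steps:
B = -1189/198 (B = -6 + (1/3)/(-66) = -6 + (1/3)*(-1/66) = -6 - 1/198 = -1189/198 ≈ -6.0051)
G(h, J) = 16 + 5*h (G(h, J) = 1 + (3 + h)*5 = 1 + (15 + 5*h) = 16 + 5*h)
B - G(-99, 112 - 68) = -1189/198 - (16 + 5*(-99)) = -1189/198 - (16 - 495) = -1189/198 - 1*(-479) = -1189/198 + 479 = 93653/198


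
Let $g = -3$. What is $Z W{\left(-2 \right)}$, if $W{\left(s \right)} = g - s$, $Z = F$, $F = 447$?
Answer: $-447$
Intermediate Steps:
$Z = 447$
$W{\left(s \right)} = -3 - s$
$Z W{\left(-2 \right)} = 447 \left(-3 - -2\right) = 447 \left(-3 + 2\right) = 447 \left(-1\right) = -447$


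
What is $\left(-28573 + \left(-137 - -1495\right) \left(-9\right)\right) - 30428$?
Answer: $-71223$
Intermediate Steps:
$\left(-28573 + \left(-137 - -1495\right) \left(-9\right)\right) - 30428 = \left(-28573 + \left(-137 + 1495\right) \left(-9\right)\right) - 30428 = \left(-28573 + 1358 \left(-9\right)\right) - 30428 = \left(-28573 - 12222\right) - 30428 = -40795 - 30428 = -71223$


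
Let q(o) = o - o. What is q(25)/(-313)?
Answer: 0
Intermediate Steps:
q(o) = 0
q(25)/(-313) = 0/(-313) = 0*(-1/313) = 0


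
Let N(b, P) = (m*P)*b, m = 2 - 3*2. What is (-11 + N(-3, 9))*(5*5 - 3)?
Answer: 2134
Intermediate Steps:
m = -4 (m = 2 - 6 = -4)
N(b, P) = -4*P*b (N(b, P) = (-4*P)*b = -4*P*b)
(-11 + N(-3, 9))*(5*5 - 3) = (-11 - 4*9*(-3))*(5*5 - 3) = (-11 + 108)*(25 - 3) = 97*22 = 2134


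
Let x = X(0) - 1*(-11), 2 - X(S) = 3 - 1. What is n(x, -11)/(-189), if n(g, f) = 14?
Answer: -2/27 ≈ -0.074074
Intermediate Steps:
X(S) = 0 (X(S) = 2 - (3 - 1) = 2 - 1*2 = 2 - 2 = 0)
x = 11 (x = 0 - 1*(-11) = 0 + 11 = 11)
n(x, -11)/(-189) = 14/(-189) = 14*(-1/189) = -2/27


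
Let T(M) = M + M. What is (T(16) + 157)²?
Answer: 35721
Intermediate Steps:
T(M) = 2*M
(T(16) + 157)² = (2*16 + 157)² = (32 + 157)² = 189² = 35721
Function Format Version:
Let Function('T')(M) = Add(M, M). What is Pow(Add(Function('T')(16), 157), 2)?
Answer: 35721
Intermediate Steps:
Function('T')(M) = Mul(2, M)
Pow(Add(Function('T')(16), 157), 2) = Pow(Add(Mul(2, 16), 157), 2) = Pow(Add(32, 157), 2) = Pow(189, 2) = 35721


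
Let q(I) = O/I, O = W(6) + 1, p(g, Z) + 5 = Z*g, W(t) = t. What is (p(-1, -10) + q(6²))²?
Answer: 34969/1296 ≈ 26.982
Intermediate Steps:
p(g, Z) = -5 + Z*g
O = 7 (O = 6 + 1 = 7)
q(I) = 7/I
(p(-1, -10) + q(6²))² = ((-5 - 10*(-1)) + 7/(6²))² = ((-5 + 10) + 7/36)² = (5 + 7*(1/36))² = (5 + 7/36)² = (187/36)² = 34969/1296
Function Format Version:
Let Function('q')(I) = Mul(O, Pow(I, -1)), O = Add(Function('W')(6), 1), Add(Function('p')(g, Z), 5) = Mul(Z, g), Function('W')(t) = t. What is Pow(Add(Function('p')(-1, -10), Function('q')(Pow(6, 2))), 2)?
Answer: Rational(34969, 1296) ≈ 26.982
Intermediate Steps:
Function('p')(g, Z) = Add(-5, Mul(Z, g))
O = 7 (O = Add(6, 1) = 7)
Function('q')(I) = Mul(7, Pow(I, -1))
Pow(Add(Function('p')(-1, -10), Function('q')(Pow(6, 2))), 2) = Pow(Add(Add(-5, Mul(-10, -1)), Mul(7, Pow(Pow(6, 2), -1))), 2) = Pow(Add(Add(-5, 10), Mul(7, Pow(36, -1))), 2) = Pow(Add(5, Mul(7, Rational(1, 36))), 2) = Pow(Add(5, Rational(7, 36)), 2) = Pow(Rational(187, 36), 2) = Rational(34969, 1296)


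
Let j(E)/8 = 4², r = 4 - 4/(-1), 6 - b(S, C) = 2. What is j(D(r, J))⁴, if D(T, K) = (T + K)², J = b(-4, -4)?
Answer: 268435456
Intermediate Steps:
b(S, C) = 4 (b(S, C) = 6 - 1*2 = 6 - 2 = 4)
J = 4
r = 8 (r = 4 - 4*(-1) = 4 - 1*(-4) = 4 + 4 = 8)
D(T, K) = (K + T)²
j(E) = 128 (j(E) = 8*4² = 8*16 = 128)
j(D(r, J))⁴ = 128⁴ = 268435456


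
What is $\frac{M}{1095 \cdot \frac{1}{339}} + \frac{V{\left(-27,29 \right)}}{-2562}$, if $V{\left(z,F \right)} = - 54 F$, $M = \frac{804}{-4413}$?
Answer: $\frac{127203547}{229262705} \approx 0.55484$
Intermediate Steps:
$M = - \frac{268}{1471}$ ($M = 804 \left(- \frac{1}{4413}\right) = - \frac{268}{1471} \approx -0.18219$)
$\frac{M}{1095 \cdot \frac{1}{339}} + \frac{V{\left(-27,29 \right)}}{-2562} = - \frac{268}{1471 \cdot \frac{1095}{339}} + \frac{\left(-54\right) 29}{-2562} = - \frac{268}{1471 \cdot 1095 \cdot \frac{1}{339}} - - \frac{261}{427} = - \frac{268}{1471 \cdot \frac{365}{113}} + \frac{261}{427} = \left(- \frac{268}{1471}\right) \frac{113}{365} + \frac{261}{427} = - \frac{30284}{536915} + \frac{261}{427} = \frac{127203547}{229262705}$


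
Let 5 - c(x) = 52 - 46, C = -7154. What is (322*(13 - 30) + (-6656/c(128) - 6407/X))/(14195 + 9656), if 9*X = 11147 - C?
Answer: 21574119/436497151 ≈ 0.049426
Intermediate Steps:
X = 18301/9 (X = (11147 - 1*(-7154))/9 = (11147 + 7154)/9 = (1/9)*18301 = 18301/9 ≈ 2033.4)
c(x) = -1 (c(x) = 5 - (52 - 46) = 5 - 1*6 = 5 - 6 = -1)
(322*(13 - 30) + (-6656/c(128) - 6407/X))/(14195 + 9656) = (322*(13 - 30) + (-6656/(-1) - 6407/18301/9))/(14195 + 9656) = (322*(-17) + (-6656*(-1) - 6407*9/18301))/23851 = (-5474 + (6656 - 57663/18301))*(1/23851) = (-5474 + 121753793/18301)*(1/23851) = (21574119/18301)*(1/23851) = 21574119/436497151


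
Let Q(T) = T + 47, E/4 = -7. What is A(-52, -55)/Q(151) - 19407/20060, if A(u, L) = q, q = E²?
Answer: 5942227/1985940 ≈ 2.9921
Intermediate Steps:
E = -28 (E = 4*(-7) = -28)
q = 784 (q = (-28)² = 784)
Q(T) = 47 + T
A(u, L) = 784
A(-52, -55)/Q(151) - 19407/20060 = 784/(47 + 151) - 19407/20060 = 784/198 - 19407*1/20060 = 784*(1/198) - 19407/20060 = 392/99 - 19407/20060 = 5942227/1985940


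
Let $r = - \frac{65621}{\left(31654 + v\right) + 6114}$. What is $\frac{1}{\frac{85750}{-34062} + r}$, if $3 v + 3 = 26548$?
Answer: $- \frac{340252617}{1335542804} \approx -0.25477$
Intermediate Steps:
$v = \frac{26545}{3}$ ($v = -1 + \frac{1}{3} \cdot 26548 = -1 + \frac{26548}{3} = \frac{26545}{3} \approx 8848.3$)
$r = - \frac{196863}{139849}$ ($r = - \frac{65621}{\left(31654 + \frac{26545}{3}\right) + 6114} = - \frac{65621}{\frac{121507}{3} + 6114} = - \frac{65621}{\frac{139849}{3}} = \left(-65621\right) \frac{3}{139849} = - \frac{196863}{139849} \approx -1.4077$)
$\frac{1}{\frac{85750}{-34062} + r} = \frac{1}{\frac{85750}{-34062} - \frac{196863}{139849}} = \frac{1}{85750 \left(- \frac{1}{34062}\right) - \frac{196863}{139849}} = \frac{1}{- \frac{6125}{2433} - \frac{196863}{139849}} = \frac{1}{- \frac{1335542804}{340252617}} = - \frac{340252617}{1335542804}$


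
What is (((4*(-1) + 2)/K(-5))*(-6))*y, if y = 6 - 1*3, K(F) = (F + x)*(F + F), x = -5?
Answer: 9/25 ≈ 0.36000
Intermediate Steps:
K(F) = 2*F*(-5 + F) (K(F) = (F - 5)*(F + F) = (-5 + F)*(2*F) = 2*F*(-5 + F))
y = 3 (y = 6 - 3 = 3)
(((4*(-1) + 2)/K(-5))*(-6))*y = (((4*(-1) + 2)/((2*(-5)*(-5 - 5))))*(-6))*3 = (((-4 + 2)/((2*(-5)*(-10))))*(-6))*3 = (-2/100*(-6))*3 = (-2*1/100*(-6))*3 = -1/50*(-6)*3 = (3/25)*3 = 9/25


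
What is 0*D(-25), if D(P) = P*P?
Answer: 0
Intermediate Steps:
D(P) = P**2
0*D(-25) = 0*(-25)**2 = 0*625 = 0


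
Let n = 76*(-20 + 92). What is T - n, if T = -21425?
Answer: -26897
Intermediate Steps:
n = 5472 (n = 76*72 = 5472)
T - n = -21425 - 1*5472 = -21425 - 5472 = -26897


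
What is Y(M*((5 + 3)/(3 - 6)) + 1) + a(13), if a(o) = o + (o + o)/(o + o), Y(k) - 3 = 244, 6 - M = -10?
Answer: 261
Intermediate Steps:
M = 16 (M = 6 - 1*(-10) = 6 + 10 = 16)
Y(k) = 247 (Y(k) = 3 + 244 = 247)
a(o) = 1 + o (a(o) = o + (2*o)/((2*o)) = o + (2*o)*(1/(2*o)) = o + 1 = 1 + o)
Y(M*((5 + 3)/(3 - 6)) + 1) + a(13) = 247 + (1 + 13) = 247 + 14 = 261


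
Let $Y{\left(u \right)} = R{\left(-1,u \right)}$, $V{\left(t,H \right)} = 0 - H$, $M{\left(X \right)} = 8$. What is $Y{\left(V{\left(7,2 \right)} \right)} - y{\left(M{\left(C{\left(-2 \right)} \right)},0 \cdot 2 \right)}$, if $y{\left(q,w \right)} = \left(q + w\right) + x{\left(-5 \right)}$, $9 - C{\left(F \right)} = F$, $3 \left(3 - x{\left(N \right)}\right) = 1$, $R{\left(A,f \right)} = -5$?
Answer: $- \frac{47}{3} \approx -15.667$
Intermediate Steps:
$x{\left(N \right)} = \frac{8}{3}$ ($x{\left(N \right)} = 3 - \frac{1}{3} = \frac{8}{3}$)
$C{\left(F \right)} = 9 - F$
$V{\left(t,H \right)} = - H$
$Y{\left(u \right)} = -5$
$y{\left(q,w \right)} = \frac{8}{3} + q + w$ ($y{\left(q,w \right)} = \left(q + w\right) + \frac{8}{3} = \frac{8}{3} + q + w$)
$Y{\left(V{\left(7,2 \right)} \right)} - y{\left(M{\left(C{\left(-2 \right)} \right)},0 \cdot 2 \right)} = -5 - \left(\frac{8}{3} + 8 + 0 \cdot 2\right) = -5 - \left(\frac{8}{3} + 8 + 0\right) = -5 - \frac{32}{3} = - \frac{47}{3}$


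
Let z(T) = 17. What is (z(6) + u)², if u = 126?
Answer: 20449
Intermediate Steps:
(z(6) + u)² = (17 + 126)² = 143² = 20449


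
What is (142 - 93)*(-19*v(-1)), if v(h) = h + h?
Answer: 1862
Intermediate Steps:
v(h) = 2*h
(142 - 93)*(-19*v(-1)) = (142 - 93)*(-38*(-1)) = 49*(-19*(-2)) = 49*38 = 1862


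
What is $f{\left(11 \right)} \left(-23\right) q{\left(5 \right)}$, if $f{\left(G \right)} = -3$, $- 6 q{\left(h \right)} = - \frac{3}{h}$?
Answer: $\frac{69}{10} \approx 6.9$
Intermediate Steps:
$q{\left(h \right)} = \frac{1}{2 h}$ ($q{\left(h \right)} = - \frac{\left(-3\right) \frac{1}{h}}{6} = \frac{1}{2 h}$)
$f{\left(11 \right)} \left(-23\right) q{\left(5 \right)} = \left(-3\right) \left(-23\right) \frac{1}{2 \cdot 5} = 69 \cdot \frac{1}{2} \cdot \frac{1}{5} = 69 \cdot \frac{1}{10} = \frac{69}{10}$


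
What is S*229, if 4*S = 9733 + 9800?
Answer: 4473057/4 ≈ 1.1183e+6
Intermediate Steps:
S = 19533/4 (S = (9733 + 9800)/4 = (¼)*19533 = 19533/4 ≈ 4883.3)
S*229 = (19533/4)*229 = 4473057/4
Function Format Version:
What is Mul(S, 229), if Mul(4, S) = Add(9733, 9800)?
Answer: Rational(4473057, 4) ≈ 1.1183e+6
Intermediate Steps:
S = Rational(19533, 4) (S = Mul(Rational(1, 4), Add(9733, 9800)) = Mul(Rational(1, 4), 19533) = Rational(19533, 4) ≈ 4883.3)
Mul(S, 229) = Mul(Rational(19533, 4), 229) = Rational(4473057, 4)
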